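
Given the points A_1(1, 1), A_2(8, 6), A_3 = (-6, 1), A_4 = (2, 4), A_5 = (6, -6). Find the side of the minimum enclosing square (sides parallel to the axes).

14

The bounding box has width 14 and height 12.
An axis-aligned square enclosing the set must have side ≥ max(width, height).
So the minimum side is max(14, 12) = 14.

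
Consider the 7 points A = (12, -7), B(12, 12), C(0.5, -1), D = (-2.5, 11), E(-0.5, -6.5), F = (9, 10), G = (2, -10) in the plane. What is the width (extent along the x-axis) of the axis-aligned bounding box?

14.5

max x = 12, min x = -2.5, so width = 14.5.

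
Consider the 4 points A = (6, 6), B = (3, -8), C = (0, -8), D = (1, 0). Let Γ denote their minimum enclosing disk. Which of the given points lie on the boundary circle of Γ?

The minimum enclosing circle of a finite set is fixed by two of the points (as a diameter) or three (as a circumcircle).
The farthest pair is A–C with squared distance 232. The circle on this segment as diameter has centre (3, -1) and r² = 232/4 = 58.
Check B: distance² to centre = 49 ≤ 58, so it lies inside.
All remaining points lie in this disk, and no smaller disk contains both endpoints, so this is the minimum enclosing circle.
The points at distance exactly r from the centre are A, C — 2 points.

A, C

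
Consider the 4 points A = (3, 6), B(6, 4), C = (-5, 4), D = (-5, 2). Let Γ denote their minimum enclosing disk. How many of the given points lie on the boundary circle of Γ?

3

The minimum enclosing circle of a finite set is fixed by two of the points (as a diameter) or three (as a circumcircle).
The farthest pair is B–D with squared distance 125. The circle on this segment as diameter has centre (0.5, 3) and r² = 125/4 = 31.25.
Check A: distance² to centre = 15.25 ≤ 31.25, so it lies inside.
All remaining points lie in this disk, and no smaller disk contains both endpoints, so this is the minimum enclosing circle.
The points at distance exactly r from the centre are B, C, D — 3 points.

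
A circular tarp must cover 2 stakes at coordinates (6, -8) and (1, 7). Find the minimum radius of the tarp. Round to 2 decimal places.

7.91

The smallest circle enclosing two points has them as diameter endpoints.
Centre = midpoint = (3.5, -0.5); r² = |(6, -8)−(1, 7)|²/4 = 250/4 = 62.5.
r = √(62.5) ≈ 7.91.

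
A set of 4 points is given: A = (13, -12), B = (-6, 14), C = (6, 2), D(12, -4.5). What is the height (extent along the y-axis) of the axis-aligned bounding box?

26

max y = 14, min y = -12, so height = 26.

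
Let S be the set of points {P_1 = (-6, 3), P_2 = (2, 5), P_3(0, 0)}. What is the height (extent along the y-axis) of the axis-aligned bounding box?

max y = 5, min y = 0, so height = 5.

5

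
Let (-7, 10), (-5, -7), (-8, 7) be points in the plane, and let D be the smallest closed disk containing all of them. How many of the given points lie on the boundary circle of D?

2

Call the three points A, B, C in the order given.
Side lengths²: AB² = 293, AC² = 10, BC² = 205.
Since AB² = 293 ≥ 205 + 10 = 215, the angle opposite AB is not acute, so the smallest enclosing circle has AB as diameter.
Centre = midpoint of AB = (-6, 1.5), r² = 293/4 = 73.25.
The points at distance exactly r from the centre are (-7, 10), (-5, -7) — 2 points.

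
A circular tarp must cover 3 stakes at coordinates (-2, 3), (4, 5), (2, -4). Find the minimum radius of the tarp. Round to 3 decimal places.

4.701

Call the three points A, B, C in the order given.
Side lengths²: AB² = 40, AC² = 65, BC² = 85.
Since BC² = 85 < 65 + 40 = 105, the triangle is acute, so the smallest enclosing circle is the circumcircle.
Circumcentre = (2.1, 0.7), r² = 22.1.
r = √(22.1) ≈ 4.701.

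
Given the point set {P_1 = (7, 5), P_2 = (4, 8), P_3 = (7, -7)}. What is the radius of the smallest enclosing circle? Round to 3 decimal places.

7.649

Side lengths²: P_1P_2² = 18, P_1P_3² = 144, P_2P_3² = 234.
Since P_2P_3² = 234 ≥ 144 + 18 = 162, the angle opposite P_2P_3 is not acute, so the smallest enclosing circle has P_2P_3 as diameter.
Centre = midpoint of P_2P_3 = (5.5, 0.5), r² = 234/4 = 58.5.
r = √(58.5) ≈ 7.649.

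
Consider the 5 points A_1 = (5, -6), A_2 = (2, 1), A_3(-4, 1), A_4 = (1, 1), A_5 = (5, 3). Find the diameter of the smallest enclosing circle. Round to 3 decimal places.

A smallest enclosing disk is always determined by at most three of the input points on its boundary.
The minimum enclosing circle is determined by three boundary points: A_1, A_3, A_5.
Their circumcentre is (23/18, -1.5) with r² = 5525/162.
The farthest remaining point A_2 is at distance² 1097/162 ≤ 5525/162.
Diameter = 2r = 2√(5525/162) ≈ 11.680.

11.680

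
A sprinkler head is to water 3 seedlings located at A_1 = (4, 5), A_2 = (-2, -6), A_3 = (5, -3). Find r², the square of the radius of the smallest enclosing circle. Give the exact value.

Side lengths²: A_1A_2² = 157, A_1A_3² = 65, A_2A_3² = 58.
Since A_1A_2² = 157 ≥ 65 + 58 = 123, the angle opposite A_1A_2 is not acute, so the smallest enclosing circle has A_1A_2 as diameter.
Centre = midpoint of A_1A_2 = (1, -0.5), r² = 157/4 = 39.25.

39.25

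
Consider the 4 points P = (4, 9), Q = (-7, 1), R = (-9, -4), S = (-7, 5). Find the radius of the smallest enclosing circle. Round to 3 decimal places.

9.192

By Welzl's lemma the MEC is supported by two points (diametrically opposite) or three points (on a circumcircle).
The farthest pair is P–R with squared distance 338. The circle on this segment as diameter has centre (-2.5, 2.5) and r² = 338/4 = 84.5.
Check Q: distance² to centre = 22.5 ≤ 84.5, so it lies inside.
All remaining points lie in this disk, and no smaller disk contains both endpoints, so this is the minimum enclosing circle.
r = √(84.5) ≈ 9.192.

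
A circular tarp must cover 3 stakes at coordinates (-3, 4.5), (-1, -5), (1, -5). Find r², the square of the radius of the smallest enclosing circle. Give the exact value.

26.5625

Call the three points A, B, C in the order given.
Side lengths²: AB² = 94.25, AC² = 106.25, BC² = 4.
Since AC² = 106.25 ≥ 94.25 + 4 = 98.25, the angle opposite AC is not acute, so the smallest enclosing circle has AC as diameter.
Centre = midpoint of AC = (-1, -0.25), r² = 106.25/4 = 26.5625.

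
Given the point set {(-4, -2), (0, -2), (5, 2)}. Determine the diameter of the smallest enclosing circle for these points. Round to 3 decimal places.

9.849

Call the three points A, B, C in the order given.
Side lengths²: AB² = 16, AC² = 97, BC² = 41.
Since AC² = 97 ≥ 41 + 16 = 57, the angle opposite AC is not acute, so the smallest enclosing circle has AC as diameter.
Centre = midpoint of AC = (0.5, 0), r² = 97/4 = 24.25.
Diameter = 2r = 2√(24.25) ≈ 9.849.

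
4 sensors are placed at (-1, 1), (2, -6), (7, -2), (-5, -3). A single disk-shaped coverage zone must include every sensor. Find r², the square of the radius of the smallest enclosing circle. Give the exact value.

36.25

The minimum enclosing circle of a finite set is fixed by two of the points (as a diameter) or three (as a circumcircle).
The farthest pair is (7, -2)–(-5, -3) with squared distance 145. The circle on this segment as diameter has centre (1, -2.5) and r² = 145/4 = 36.25.
Check (-1, 1): distance² to centre = 16.25 ≤ 36.25, so it lies inside.
All remaining points lie in this disk, and no smaller disk contains both endpoints, so this is the minimum enclosing circle.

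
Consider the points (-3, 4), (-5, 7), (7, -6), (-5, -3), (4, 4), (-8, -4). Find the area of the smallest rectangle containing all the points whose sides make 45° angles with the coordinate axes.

250

In coordinates u = x + y, v = x − y the rectangle is axis-aligned; the map (x,y)→(u,v) scales areas by 2.
u-values: 1, 2, 1, -8, 8, -12; range = 8 − (-12) = 20.
v-values: -7, -12, 13, -2, 0, -4; range = 13 − (-12) = 25.
Area = (20 × 25) / 2 = 250.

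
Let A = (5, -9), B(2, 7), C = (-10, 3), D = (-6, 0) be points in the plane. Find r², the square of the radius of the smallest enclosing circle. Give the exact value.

By Welzl's lemma the MEC is supported by two points (diametrically opposite) or three points (on a circumcircle).
The minimum enclosing circle is determined by three boundary points: A, B, C.
Their circumcentre is (-57/34, -67/34) with r² = 54325/578.
The farthest remaining point D is at distance² 13049/578 ≤ 54325/578.

54325/578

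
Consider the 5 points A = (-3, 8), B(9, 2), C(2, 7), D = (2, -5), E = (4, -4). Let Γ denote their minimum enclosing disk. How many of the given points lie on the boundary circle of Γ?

A smallest enclosing disk is always determined by at most three of the input points on its boundary.
The minimum enclosing circle is determined by three boundary points: A, B, D.
Their circumcentre is (5/3, 7/3) with r² = 485/9.
The farthest remaining point E is at distance² 410/9 ≤ 485/9.
The points at distance exactly r from the centre are A, B, D — 3 points.

3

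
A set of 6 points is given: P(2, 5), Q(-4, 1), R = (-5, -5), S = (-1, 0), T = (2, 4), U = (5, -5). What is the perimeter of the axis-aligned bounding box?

40

Width = max x − min x = 5 − (-5) = 10.
Height = max y − min y = 5 − (-5) = 10.
Perimeter = 2(10 + 10) = 40.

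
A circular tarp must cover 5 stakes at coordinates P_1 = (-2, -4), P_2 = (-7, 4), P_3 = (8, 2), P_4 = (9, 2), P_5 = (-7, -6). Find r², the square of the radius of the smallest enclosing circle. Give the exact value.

81.25

By Welzl's lemma the MEC is supported by two points (diametrically opposite) or three points (on a circumcircle).
The minimum enclosing circle is determined by three boundary points: P_2, P_4, P_5.
Their circumcentre is (0.5, -1) with r² = 81.25.
The farthest remaining point P_3 is at distance² 65.25 ≤ 81.25.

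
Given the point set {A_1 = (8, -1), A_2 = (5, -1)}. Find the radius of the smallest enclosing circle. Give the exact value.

The smallest circle enclosing two points has them as diameter endpoints.
Centre = midpoint = (6.5, -1); r² = |A_1A_2|²/4 = 9/4 = 2.25.
r = √(2.25) = 1.5.

1.5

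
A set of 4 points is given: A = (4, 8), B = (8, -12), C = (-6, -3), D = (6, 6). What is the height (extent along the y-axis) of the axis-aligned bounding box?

20

max y = 8, min y = -12, so height = 20.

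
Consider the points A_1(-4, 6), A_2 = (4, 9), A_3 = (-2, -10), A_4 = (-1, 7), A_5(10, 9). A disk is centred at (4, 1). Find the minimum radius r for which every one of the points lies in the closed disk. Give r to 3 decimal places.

The required radius is the distance from (4, 1) to the farthest point.
Squared distances: 89, 64, 157, 61, 100.
Maximum is 157, attained at A_3.
r = √157 ≈ 12.530.

12.530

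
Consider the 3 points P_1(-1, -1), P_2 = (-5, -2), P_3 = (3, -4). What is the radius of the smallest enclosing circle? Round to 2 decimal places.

Side lengths²: P_1P_2² = 17, P_1P_3² = 25, P_2P_3² = 68.
Since P_2P_3² = 68 ≥ 25 + 17 = 42, the angle opposite P_2P_3 is not acute, so the smallest enclosing circle has P_2P_3 as diameter.
Centre = midpoint of P_2P_3 = (-1, -3), r² = 68/4 = 17.
r = √17 ≈ 4.12.

4.12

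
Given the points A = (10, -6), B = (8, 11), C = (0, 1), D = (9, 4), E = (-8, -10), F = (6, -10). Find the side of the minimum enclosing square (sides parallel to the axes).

The bounding box has width 18 and height 21.
An axis-aligned square enclosing the set must have side ≥ max(width, height).
So the minimum side is max(18, 21) = 21.

21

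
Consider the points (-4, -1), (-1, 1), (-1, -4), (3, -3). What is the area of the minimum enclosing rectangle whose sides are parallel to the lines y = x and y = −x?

In coordinates u = x + y, v = x − y the rectangle is axis-aligned; the map (x,y)→(u,v) scales areas by 2.
u-values: -5, 0, -5, 0; range = 0 − (-5) = 5.
v-values: -3, -2, 3, 6; range = 6 − (-3) = 9.
Area = (5 × 9) / 2 = 22.5.

22.5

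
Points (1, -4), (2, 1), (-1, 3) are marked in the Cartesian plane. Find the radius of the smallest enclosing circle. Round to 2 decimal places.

3.64

Call the three points A, B, C in the order given.
Side lengths²: AB² = 26, AC² = 53, BC² = 13.
Since AC² = 53 ≥ 26 + 13 = 39, the angle opposite AC is not acute, so the smallest enclosing circle has AC as diameter.
Centre = midpoint of AC = (0, -0.5), r² = 53/4 = 13.25.
r = √(13.25) ≈ 3.64.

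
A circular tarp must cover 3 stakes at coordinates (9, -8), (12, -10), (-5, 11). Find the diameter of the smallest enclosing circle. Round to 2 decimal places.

27.02

Call the three points A, B, C in the order given.
Side lengths²: AB² = 13, AC² = 557, BC² = 730.
Since BC² = 730 ≥ 557 + 13 = 570, the angle opposite BC is not acute, so the smallest enclosing circle has BC as diameter.
Centre = midpoint of BC = (3.5, 0.5), r² = 730/4 = 182.5.
Diameter = 2r = 2√(182.5) ≈ 27.02.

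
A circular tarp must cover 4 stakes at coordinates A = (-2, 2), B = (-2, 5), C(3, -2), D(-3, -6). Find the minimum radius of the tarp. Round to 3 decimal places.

A smallest enclosing disk is always determined by at most three of the input points on its boundary.
The minimum enclosing circle is determined by three boundary points: B, C, D.
Their circumcentre is (-72/31, -16/31) with r² = 29341/961.
The farthest remaining point A is at distance² 6184/961 ≤ 29341/961.
r = √(29341/961) ≈ 5.526.

5.526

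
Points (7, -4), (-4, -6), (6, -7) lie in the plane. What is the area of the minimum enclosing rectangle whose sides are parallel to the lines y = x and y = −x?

In coordinates u = x + y, v = x − y the rectangle is axis-aligned; the map (x,y)→(u,v) scales areas by 2.
u-values: 3, -10, -1; range = 3 − (-10) = 13.
v-values: 11, 2, 13; range = 13 − 2 = 11.
Area = (13 × 11) / 2 = 71.5.

71.5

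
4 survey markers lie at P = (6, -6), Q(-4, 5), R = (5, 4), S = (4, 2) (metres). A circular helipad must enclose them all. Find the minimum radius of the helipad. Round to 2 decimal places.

7.43

The farthest pair is P–Q with squared distance 221. The circle on this segment as diameter has centre (1, -0.5) and r² = 221/4 = 55.25.
Check R: distance² to centre = 36.25 ≤ 55.25, so it lies inside.
All remaining points lie in this disk, and no smaller disk contains both endpoints, so this is the minimum enclosing circle.
r = √(55.25) ≈ 7.43.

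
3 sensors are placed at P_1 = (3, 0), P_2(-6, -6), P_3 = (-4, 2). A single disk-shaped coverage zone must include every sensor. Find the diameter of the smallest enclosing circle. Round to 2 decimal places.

Side lengths²: P_1P_2² = 117, P_1P_3² = 53, P_2P_3² = 68.
Since P_1P_2² = 117 < 68 + 53 = 121, the triangle is acute, so the smallest enclosing circle is the circumcircle.
Circumcentre = (-1.6, -2.85), r² = 29.2825.
Diameter = 2r = 2√(29.2825) ≈ 10.82.

10.82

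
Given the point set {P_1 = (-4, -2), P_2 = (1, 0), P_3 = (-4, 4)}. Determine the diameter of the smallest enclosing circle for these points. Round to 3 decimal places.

6.896

Side lengths²: P_1P_2² = 29, P_1P_3² = 36, P_2P_3² = 41.
Since P_2P_3² = 41 < 36 + 29 = 65, the triangle is acute, so the smallest enclosing circle is the circumcircle.
Circumcentre = (-2.3, 1), r² = 11.89.
Diameter = 2r = 2√(11.89) ≈ 6.896.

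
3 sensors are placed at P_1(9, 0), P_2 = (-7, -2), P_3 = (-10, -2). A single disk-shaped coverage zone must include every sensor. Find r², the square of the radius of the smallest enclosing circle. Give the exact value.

91.25

Side lengths²: P_1P_2² = 260, P_1P_3² = 365, P_2P_3² = 9.
Since P_1P_3² = 365 ≥ 260 + 9 = 269, the angle opposite P_1P_3 is not acute, so the smallest enclosing circle has P_1P_3 as diameter.
Centre = midpoint of P_1P_3 = (-0.5, -1), r² = 365/4 = 91.25.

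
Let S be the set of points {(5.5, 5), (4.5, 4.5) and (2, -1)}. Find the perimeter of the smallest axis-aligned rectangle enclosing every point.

19

Width = max x − min x = 5.5 − 2 = 3.5.
Height = max y − min y = 5 − (-1) = 6.
Perimeter = 2(3.5 + 6) = 19.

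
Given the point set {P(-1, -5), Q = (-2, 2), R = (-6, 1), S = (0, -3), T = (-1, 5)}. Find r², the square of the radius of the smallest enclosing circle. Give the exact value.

The minimum enclosing circle is determined by three boundary points: P, R, T.
Their circumcentre is (-1.1, 0) with r² = 25.01.
The farthest remaining point S is at distance² 10.21 ≤ 25.01.

25.01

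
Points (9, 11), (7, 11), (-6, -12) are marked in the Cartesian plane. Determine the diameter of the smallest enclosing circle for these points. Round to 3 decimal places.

Call the three points A, B, C in the order given.
Side lengths²: AB² = 4, AC² = 754, BC² = 698.
Since AC² = 754 ≥ 698 + 4 = 702, the angle opposite AC is not acute, so the smallest enclosing circle has AC as diameter.
Centre = midpoint of AC = (1.5, -0.5), r² = 754/4 = 188.5.
Diameter = 2r = 2√(188.5) ≈ 27.459.

27.459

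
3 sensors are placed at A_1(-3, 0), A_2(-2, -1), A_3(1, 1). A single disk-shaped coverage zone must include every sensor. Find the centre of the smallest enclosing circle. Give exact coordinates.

(-1, 0.5)

Side lengths²: A_1A_2² = 2, A_1A_3² = 17, A_2A_3² = 13.
Since A_1A_3² = 17 ≥ 13 + 2 = 15, the angle opposite A_1A_3 is not acute, so the smallest enclosing circle has A_1A_3 as diameter.
Centre = midpoint of A_1A_3 = (-1, 0.5), r² = 17/4 = 4.25.
Centre = (-1, 0.5).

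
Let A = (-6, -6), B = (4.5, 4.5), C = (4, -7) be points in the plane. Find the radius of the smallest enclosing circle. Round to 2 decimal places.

7.44

Side lengths²: AB² = 220.5, AC² = 101, BC² = 132.5.
Since AB² = 220.5 < 132.5 + 101 = 233.5, the triangle is acute, so the smallest enclosing circle is the circumcircle.
Circumcentre = (-5/11, -23/22), r² = 26765/484.
r = √(26765/484) ≈ 7.44.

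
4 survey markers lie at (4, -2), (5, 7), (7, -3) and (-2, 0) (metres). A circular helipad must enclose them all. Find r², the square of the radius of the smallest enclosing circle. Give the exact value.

32.5

A smallest enclosing disk is always determined by at most three of the input points on its boundary.
The minimum enclosing circle is determined by three boundary points: (5, 7), (7, -3), (-2, 0).
Their circumcentre is (3.5, 1.5) with r² = 32.5.
The farthest remaining point (4, -2) is at distance² 12.5 ≤ 32.5.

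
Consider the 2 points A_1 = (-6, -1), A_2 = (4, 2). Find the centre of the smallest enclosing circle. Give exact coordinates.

The smallest circle enclosing two points has them as diameter endpoints.
Centre = midpoint = (-1, 0.5); r² = |A_1A_2|²/4 = 109/4 = 27.25.
Centre = (-1, 0.5).

(-1, 0.5)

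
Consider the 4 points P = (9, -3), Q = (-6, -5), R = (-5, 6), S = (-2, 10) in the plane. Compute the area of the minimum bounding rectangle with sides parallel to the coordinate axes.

x ranges over [-6, 9], width 15.
y ranges over [-5, 10], height 15.
Area = 15 × 15 = 225.

225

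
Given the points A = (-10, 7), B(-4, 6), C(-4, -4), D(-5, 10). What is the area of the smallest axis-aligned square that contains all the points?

The bounding box has width 6 and height 14.
An axis-aligned square enclosing the set must have side ≥ max(width, height).
So the minimum side is max(6, 14) = 14.
Area = 14² = 196.

196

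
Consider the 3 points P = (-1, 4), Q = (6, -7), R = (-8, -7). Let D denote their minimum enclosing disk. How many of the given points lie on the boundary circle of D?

3

Side lengths²: PQ² = 170, PR² = 170, QR² = 196.
Since QR² = 196 < 170 + 170 = 340, the triangle is acute, so the smallest enclosing circle is the circumcircle.
Circumcentre = (-1, -41/11), r² = 7225/121.
The points at distance exactly r from the centre are P, Q, R — 3 points.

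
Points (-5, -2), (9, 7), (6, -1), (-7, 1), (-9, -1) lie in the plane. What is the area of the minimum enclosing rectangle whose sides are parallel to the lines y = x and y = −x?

195

In coordinates u = x + y, v = x − y the rectangle is axis-aligned; the map (x,y)→(u,v) scales areas by 2.
u-values: -7, 16, 5, -6, -10; range = 16 − (-10) = 26.
v-values: -3, 2, 7, -8, -8; range = 7 − (-8) = 15.
Area = (26 × 15) / 2 = 195.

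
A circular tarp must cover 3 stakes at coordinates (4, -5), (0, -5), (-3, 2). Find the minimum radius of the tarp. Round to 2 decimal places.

4.95

Call the three points A, B, C in the order given.
Side lengths²: AB² = 16, AC² = 98, BC² = 58.
Since AC² = 98 ≥ 58 + 16 = 74, the angle opposite AC is not acute, so the smallest enclosing circle has AC as diameter.
Centre = midpoint of AC = (0.5, -1.5), r² = 98/4 = 24.5.
r = √(24.5) ≈ 4.95.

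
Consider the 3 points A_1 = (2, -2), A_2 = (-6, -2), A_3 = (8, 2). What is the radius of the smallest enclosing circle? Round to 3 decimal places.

Side lengths²: A_1A_2² = 64, A_1A_3² = 52, A_2A_3² = 212.
Since A_2A_3² = 212 ≥ 64 + 52 = 116, the angle opposite A_2A_3 is not acute, so the smallest enclosing circle has A_2A_3 as diameter.
Centre = midpoint of A_2A_3 = (1, 0), r² = 212/4 = 53.
r = √53 ≈ 7.280.

7.280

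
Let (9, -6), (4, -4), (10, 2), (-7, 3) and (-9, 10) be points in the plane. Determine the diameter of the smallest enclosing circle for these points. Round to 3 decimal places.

A smallest enclosing disk is always determined by at most three of the input points on its boundary.
The farthest pair is (9, -6)–(-9, 10) with squared distance 580. The circle on this segment as diameter has centre (0, 2) and r² = 580/4 = 145.
Check (4, -4): distance² to centre = 52 ≤ 145, so it lies inside.
All remaining points lie in this disk, and no smaller disk contains both endpoints, so this is the minimum enclosing circle.
Diameter = 2r = 2√145 ≈ 24.083.

24.083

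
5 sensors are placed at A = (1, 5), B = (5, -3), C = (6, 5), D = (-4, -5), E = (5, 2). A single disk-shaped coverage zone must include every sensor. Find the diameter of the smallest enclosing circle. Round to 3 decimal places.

14.142

The farthest pair is C–D with squared distance 200. The circle on this segment as diameter has centre (1, 0) and r² = 200/4 = 50.
Check A: distance² to centre = 25 ≤ 50, so it lies inside.
All remaining points lie in this disk, and no smaller disk contains both endpoints, so this is the minimum enclosing circle.
Diameter = 2r = 2√50 ≈ 14.142.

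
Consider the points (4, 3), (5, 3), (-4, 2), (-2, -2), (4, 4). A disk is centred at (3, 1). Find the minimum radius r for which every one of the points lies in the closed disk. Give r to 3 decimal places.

The required radius is the distance from (3, 1) to the farthest point.
Squared distances: 5, 8, 50, 34, 10.
Maximum is 50, attained at (-4, 2).
r = √50 ≈ 7.071.

7.071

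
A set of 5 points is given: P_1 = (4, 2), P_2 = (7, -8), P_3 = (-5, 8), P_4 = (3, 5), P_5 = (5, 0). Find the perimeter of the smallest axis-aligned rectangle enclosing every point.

56

Width = max x − min x = 7 − (-5) = 12.
Height = max y − min y = 8 − (-8) = 16.
Perimeter = 2(12 + 16) = 56.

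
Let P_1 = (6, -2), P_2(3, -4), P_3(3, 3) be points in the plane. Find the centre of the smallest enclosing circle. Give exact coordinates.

(3, -0.5)

Side lengths²: P_1P_2² = 13, P_1P_3² = 34, P_2P_3² = 49.
Since P_2P_3² = 49 ≥ 34 + 13 = 47, the angle opposite P_2P_3 is not acute, so the smallest enclosing circle has P_2P_3 as diameter.
Centre = midpoint of P_2P_3 = (3, -0.5), r² = 49/4 = 12.25.
Centre = (3, -0.5).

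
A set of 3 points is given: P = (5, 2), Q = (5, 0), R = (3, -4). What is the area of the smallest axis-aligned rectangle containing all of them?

x ranges over [3, 5], width 2.
y ranges over [-4, 2], height 6.
Area = 2 × 6 = 12.

12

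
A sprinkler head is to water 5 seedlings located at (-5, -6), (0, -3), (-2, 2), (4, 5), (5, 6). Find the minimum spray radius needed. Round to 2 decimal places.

By Welzl's lemma the MEC is supported by two points (diametrically opposite) or three points (on a circumcircle).
The farthest pair is (-5, -6)–(5, 6) with squared distance 244. The circle on this segment as diameter has centre (0, 0) and r² = 244/4 = 61.
Check (0, -3): distance² to centre = 9 ≤ 61, so it lies inside.
All remaining points lie in this disk, and no smaller disk contains both endpoints, so this is the minimum enclosing circle.
r = √61 ≈ 7.81.

7.81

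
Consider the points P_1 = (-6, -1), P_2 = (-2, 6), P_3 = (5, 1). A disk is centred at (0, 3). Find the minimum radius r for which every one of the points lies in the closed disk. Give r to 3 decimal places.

The required radius is the distance from (0, 3) to the farthest point.
Squared distances: 52, 13, 29.
Maximum is 52, attained at P_1.
r = √52 ≈ 7.211.

7.211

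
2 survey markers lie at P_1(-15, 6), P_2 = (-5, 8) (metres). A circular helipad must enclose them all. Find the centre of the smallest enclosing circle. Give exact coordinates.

(-10, 7)

The smallest circle enclosing two points has them as diameter endpoints.
Centre = midpoint = (-10, 7); r² = |P_1P_2|²/4 = 104/4 = 26.
Centre = (-10, 7).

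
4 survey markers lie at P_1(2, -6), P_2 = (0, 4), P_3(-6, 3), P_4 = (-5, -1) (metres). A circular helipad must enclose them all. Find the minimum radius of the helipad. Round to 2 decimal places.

6.02

The farthest pair is P_1–P_3 with squared distance 145. The circle on this segment as diameter has centre (-2, -1.5) and r² = 145/4 = 36.25.
Check P_2: distance² to centre = 34.25 ≤ 36.25, so it lies inside.
All remaining points lie in this disk, and no smaller disk contains both endpoints, so this is the minimum enclosing circle.
r = √(36.25) ≈ 6.02.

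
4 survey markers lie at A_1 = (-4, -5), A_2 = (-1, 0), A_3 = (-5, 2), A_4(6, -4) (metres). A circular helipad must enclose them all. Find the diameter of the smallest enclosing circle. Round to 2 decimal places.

The minimum enclosing circle of a finite set is fixed by two of the points (as a diameter) or three (as a circumcircle).
The farthest pair is A_3–A_4 with squared distance 157. The circle on this segment as diameter has centre (0.5, -1) and r² = 157/4 = 39.25.
Check A_1: distance² to centre = 36.25 ≤ 39.25, so it lies inside.
All remaining points lie in this disk, and no smaller disk contains both endpoints, so this is the minimum enclosing circle.
Diameter = 2r = 2√(39.25) ≈ 12.53.

12.53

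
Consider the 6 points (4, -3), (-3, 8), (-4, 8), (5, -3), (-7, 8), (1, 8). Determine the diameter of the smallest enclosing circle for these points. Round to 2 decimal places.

16.28

The farthest pair is (5, -3)–(-7, 8) with squared distance 265. The circle on this segment as diameter has centre (-1, 2.5) and r² = 265/4 = 66.25.
Check (4, -3): distance² to centre = 55.25 ≤ 66.25, so it lies inside.
All remaining points lie in this disk, and no smaller disk contains both endpoints, so this is the minimum enclosing circle.
Diameter = 2r = 2√(66.25) ≈ 16.28.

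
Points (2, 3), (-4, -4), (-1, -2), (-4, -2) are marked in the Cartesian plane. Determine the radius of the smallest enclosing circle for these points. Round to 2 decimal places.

The farthest pair is (2, 3)–(-4, -4) with squared distance 85. The circle on this segment as diameter has centre (-1, -0.5) and r² = 85/4 = 21.25.
Check (-1, -2): distance² to centre = 2.25 ≤ 21.25, so it lies inside.
All remaining points lie in this disk, and no smaller disk contains both endpoints, so this is the minimum enclosing circle.
r = √(21.25) ≈ 4.61.

4.61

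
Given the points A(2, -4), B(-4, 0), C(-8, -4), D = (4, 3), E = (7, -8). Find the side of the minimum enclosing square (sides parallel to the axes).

15

The bounding box has width 15 and height 11.
An axis-aligned square enclosing the set must have side ≥ max(width, height).
So the minimum side is max(15, 11) = 15.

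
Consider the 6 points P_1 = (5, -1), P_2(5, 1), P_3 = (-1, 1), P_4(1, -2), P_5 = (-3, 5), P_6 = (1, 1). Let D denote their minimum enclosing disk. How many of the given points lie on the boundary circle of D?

The farthest pair is P_1–P_5 with squared distance 100. The circle on this segment as diameter has centre (1, 2) and r² = 100/4 = 25.
Check P_2: distance² to centre = 17 ≤ 25, so it lies inside.
All remaining points lie in this disk, and no smaller disk contains both endpoints, so this is the minimum enclosing circle.
The points at distance exactly r from the centre are P_1, P_5 — 2 points.

2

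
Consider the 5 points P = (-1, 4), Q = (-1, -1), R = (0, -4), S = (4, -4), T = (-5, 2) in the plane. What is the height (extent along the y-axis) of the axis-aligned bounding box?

8

max y = 4, min y = -4, so height = 8.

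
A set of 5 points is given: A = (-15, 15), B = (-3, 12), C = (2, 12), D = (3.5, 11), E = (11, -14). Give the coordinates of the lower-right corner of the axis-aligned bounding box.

x-range [-15, 11], y-range [-14, 15].
The lower-right corner is (11, -14).

(11, -14)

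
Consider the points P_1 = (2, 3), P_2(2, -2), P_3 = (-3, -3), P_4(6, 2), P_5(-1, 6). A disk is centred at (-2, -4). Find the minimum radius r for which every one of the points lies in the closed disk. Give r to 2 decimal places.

The required radius is the distance from (-2, -4) to the farthest point.
Squared distances: 65, 20, 2, 100, 101.
Maximum is 101, attained at P_5.
r = √101 ≈ 10.05.

10.05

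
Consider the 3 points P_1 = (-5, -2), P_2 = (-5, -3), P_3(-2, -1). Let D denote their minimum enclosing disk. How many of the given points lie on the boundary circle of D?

2

Side lengths²: P_1P_2² = 1, P_1P_3² = 10, P_2P_3² = 13.
Since P_2P_3² = 13 ≥ 10 + 1 = 11, the angle opposite P_2P_3 is not acute, so the smallest enclosing circle has P_2P_3 as diameter.
Centre = midpoint of P_2P_3 = (-3.5, -2), r² = 13/4 = 3.25.
The points at distance exactly r from the centre are P_2, P_3 — 2 points.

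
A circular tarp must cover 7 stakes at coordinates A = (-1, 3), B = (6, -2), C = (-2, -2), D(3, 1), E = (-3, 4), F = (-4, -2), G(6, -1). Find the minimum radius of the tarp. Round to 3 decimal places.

The minimum enclosing circle of a finite set is fixed by two of the points (as a diameter) or three (as a circumcircle).
The minimum enclosing circle is determined by three boundary points: B, E, F.
Their circumcentre is (1, 0.25) with r² = 30.0625.
The farthest remaining point G is at distance² 26.5625 ≤ 30.0625.
r = √(30.0625) ≈ 5.483.

5.483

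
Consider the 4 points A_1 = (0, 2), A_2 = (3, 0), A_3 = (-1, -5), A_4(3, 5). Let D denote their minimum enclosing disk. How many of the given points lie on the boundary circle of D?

The minimum enclosing circle of a finite set is fixed by two of the points (as a diameter) or three (as a circumcircle).
The farthest pair is A_3–A_4 with squared distance 116. The circle on this segment as diameter has centre (1, 0) and r² = 116/4 = 29.
Check A_1: distance² to centre = 5 ≤ 29, so it lies inside.
All remaining points lie in this disk, and no smaller disk contains both endpoints, so this is the minimum enclosing circle.
The points at distance exactly r from the centre are A_3, A_4 — 2 points.

2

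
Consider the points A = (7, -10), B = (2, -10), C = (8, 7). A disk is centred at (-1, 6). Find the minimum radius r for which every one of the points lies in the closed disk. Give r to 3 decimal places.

The required radius is the distance from (-1, 6) to the farthest point.
Squared distances: 320, 265, 82.
Maximum is 320, attained at A.
r = √320 ≈ 17.889.

17.889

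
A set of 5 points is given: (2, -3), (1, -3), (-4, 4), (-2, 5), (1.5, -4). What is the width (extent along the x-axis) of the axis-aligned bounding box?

6

max x = 2, min x = -4, so width = 6.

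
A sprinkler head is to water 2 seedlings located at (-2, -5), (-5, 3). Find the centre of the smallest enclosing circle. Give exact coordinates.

The smallest circle enclosing two points has them as diameter endpoints.
Centre = midpoint = (-3.5, -1); r² = |(-2, -5)−(-5, 3)|²/4 = 73/4 = 18.25.
Centre = (-3.5, -1).

(-3.5, -1)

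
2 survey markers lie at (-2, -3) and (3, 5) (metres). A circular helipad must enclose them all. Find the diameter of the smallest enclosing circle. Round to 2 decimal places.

The smallest circle enclosing two points has them as diameter endpoints.
Centre = midpoint = (0.5, 1); r² = |(-2, -3)−(3, 5)|²/4 = 89/4 = 22.25.
Diameter = 2r = 2√(22.25) ≈ 9.43.

9.43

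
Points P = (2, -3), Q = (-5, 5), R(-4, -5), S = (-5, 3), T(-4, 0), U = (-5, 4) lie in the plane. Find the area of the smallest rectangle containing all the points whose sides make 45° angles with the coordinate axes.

In coordinates u = x + y, v = x − y the rectangle is axis-aligned; the map (x,y)→(u,v) scales areas by 2.
u-values: -1, 0, -9, -2, -4, -1; range = 0 − (-9) = 9.
v-values: 5, -10, 1, -8, -4, -9; range = 5 − (-10) = 15.
Area = (9 × 15) / 2 = 67.5.

67.5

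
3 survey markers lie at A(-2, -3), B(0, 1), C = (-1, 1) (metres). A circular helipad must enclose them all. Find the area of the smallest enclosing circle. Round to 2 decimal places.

Side lengths²: AB² = 20, AC² = 17, BC² = 1.
Since AB² = 20 ≥ 17 + 1 = 18, the angle opposite AB is not acute, so the smallest enclosing circle has AB as diameter.
Centre = midpoint of AB = (-1, -1), r² = 20/4 = 5.
Area = π·r² = π·5 ≈ 15.71.

15.71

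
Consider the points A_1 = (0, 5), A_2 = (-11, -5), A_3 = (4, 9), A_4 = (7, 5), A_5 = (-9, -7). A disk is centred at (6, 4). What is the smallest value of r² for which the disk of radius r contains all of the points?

370

The required radius is the distance from (6, 4) to the farthest point.
Squared distances: 37, 370, 29, 2, 346.
Maximum is 370, attained at A_2.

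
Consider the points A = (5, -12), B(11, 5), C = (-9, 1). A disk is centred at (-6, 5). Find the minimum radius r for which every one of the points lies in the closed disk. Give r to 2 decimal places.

20.25

The required radius is the distance from (-6, 5) to the farthest point.
Squared distances: 410, 289, 25.
Maximum is 410, attained at A.
r = √410 ≈ 20.25.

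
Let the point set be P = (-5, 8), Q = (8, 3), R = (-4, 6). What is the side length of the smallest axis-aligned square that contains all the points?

13

The bounding box has width 13 and height 5.
An axis-aligned square enclosing the set must have side ≥ max(width, height).
So the minimum side is max(13, 5) = 13.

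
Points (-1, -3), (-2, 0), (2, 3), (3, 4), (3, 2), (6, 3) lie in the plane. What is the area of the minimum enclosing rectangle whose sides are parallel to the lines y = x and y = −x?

32.5

In coordinates u = x + y, v = x − y the rectangle is axis-aligned; the map (x,y)→(u,v) scales areas by 2.
u-values: -4, -2, 5, 7, 5, 9; range = 9 − (-4) = 13.
v-values: 2, -2, -1, -1, 1, 3; range = 3 − (-2) = 5.
Area = (13 × 5) / 2 = 32.5.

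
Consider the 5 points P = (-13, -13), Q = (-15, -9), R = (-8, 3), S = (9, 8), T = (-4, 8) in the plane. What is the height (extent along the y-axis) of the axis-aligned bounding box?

max y = 8, min y = -13, so height = 21.

21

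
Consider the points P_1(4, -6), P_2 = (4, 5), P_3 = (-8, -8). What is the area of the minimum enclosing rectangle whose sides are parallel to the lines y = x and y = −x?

137.5

In coordinates u = x + y, v = x − y the rectangle is axis-aligned; the map (x,y)→(u,v) scales areas by 2.
u-values: -2, 9, -16; range = 9 − (-16) = 25.
v-values: 10, -1, 0; range = 10 − (-1) = 11.
Area = (25 × 11) / 2 = 137.5.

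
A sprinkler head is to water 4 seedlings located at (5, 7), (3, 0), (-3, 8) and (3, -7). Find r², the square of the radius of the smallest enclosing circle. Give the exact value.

By Welzl's lemma the MEC is supported by two points (diametrically opposite) or three points (on a circumcircle).
The minimum enclosing circle is determined by three boundary points: (5, 7), (-3, 8), (3, -7).
Their circumcentre is (5/38, 21/38) with r² = 47125/722.
The farthest remaining point (3, 0) is at distance² 6161/722 ≤ 47125/722.

47125/722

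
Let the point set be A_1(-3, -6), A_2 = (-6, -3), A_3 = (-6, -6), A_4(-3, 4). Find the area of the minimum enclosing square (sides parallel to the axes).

The bounding box has width 3 and height 10.
An axis-aligned square enclosing the set must have side ≥ max(width, height).
So the minimum side is max(3, 10) = 10.
Area = 10² = 100.

100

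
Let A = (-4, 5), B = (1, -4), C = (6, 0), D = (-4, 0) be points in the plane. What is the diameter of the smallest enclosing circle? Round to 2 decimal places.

By Welzl's lemma the MEC is supported by two points (diametrically opposite) or three points (on a circumcircle).
The minimum enclosing circle is determined by three boundary points: A, B, C.
Their circumcentre is (15/26, 43/26) with r² = 10865/338.
The farthest remaining point D is at distance² 8005/338 ≤ 10865/338.
Diameter = 2r = 2√(10865/338) ≈ 11.34.

11.34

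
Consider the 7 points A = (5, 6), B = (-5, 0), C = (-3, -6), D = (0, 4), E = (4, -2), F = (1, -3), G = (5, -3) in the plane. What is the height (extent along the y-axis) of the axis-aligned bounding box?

max y = 6, min y = -6, so height = 12.

12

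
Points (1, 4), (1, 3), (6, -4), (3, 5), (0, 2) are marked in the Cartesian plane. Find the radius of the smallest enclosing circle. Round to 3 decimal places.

4.765

The minimum enclosing circle is determined by three boundary points: (1, 4), (6, -4), (3, 5).
Their circumcentre is (57/14, 5/14) with r² = 2225/98.
The farthest remaining point (0, 2) is at distance² 1889/98 ≤ 2225/98.
r = √(2225/98) ≈ 4.765.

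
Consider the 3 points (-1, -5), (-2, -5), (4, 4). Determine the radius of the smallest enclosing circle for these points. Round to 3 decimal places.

Call the three points A, B, C in the order given.
Side lengths²: AB² = 1, AC² = 106, BC² = 117.
Since BC² = 117 ≥ 106 + 1 = 107, the angle opposite BC is not acute, so the smallest enclosing circle has BC as diameter.
Centre = midpoint of BC = (1, -0.5), r² = 117/4 = 29.25.
r = √(29.25) ≈ 5.408.

5.408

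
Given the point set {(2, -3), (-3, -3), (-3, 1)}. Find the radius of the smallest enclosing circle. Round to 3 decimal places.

3.202

Call the three points A, B, C in the order given.
Side lengths²: AB² = 25, AC² = 41, BC² = 16.
Since AC² = 41 ≥ 25 + 16 = 41, the angle opposite AC is not acute, so the smallest enclosing circle has AC as diameter.
Centre = midpoint of AC = (-0.5, -1), r² = 41/4 = 10.25.
r = √(10.25) ≈ 3.202.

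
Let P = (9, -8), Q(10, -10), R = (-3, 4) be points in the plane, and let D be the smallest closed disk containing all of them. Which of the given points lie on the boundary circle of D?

Q, R

Side lengths²: PQ² = 5, PR² = 288, QR² = 365.
Since QR² = 365 ≥ 288 + 5 = 293, the angle opposite QR is not acute, so the smallest enclosing circle has QR as diameter.
Centre = midpoint of QR = (3.5, -3), r² = 365/4 = 91.25.
The points at distance exactly r from the centre are Q, R — 2 points.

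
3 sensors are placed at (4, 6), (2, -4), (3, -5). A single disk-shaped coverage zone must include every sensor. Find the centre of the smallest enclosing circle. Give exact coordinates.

(3.5, 0.5)

Call the three points A, B, C in the order given.
Side lengths²: AB² = 104, AC² = 122, BC² = 2.
Since AC² = 122 ≥ 104 + 2 = 106, the angle opposite AC is not acute, so the smallest enclosing circle has AC as diameter.
Centre = midpoint of AC = (3.5, 0.5), r² = 122/4 = 30.5.
Centre = (3.5, 0.5).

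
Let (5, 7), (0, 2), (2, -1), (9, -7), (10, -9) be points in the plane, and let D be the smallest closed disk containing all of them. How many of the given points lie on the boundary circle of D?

2

A smallest enclosing disk is always determined by at most three of the input points on its boundary.
The farthest pair is (5, 7)–(10, -9) with squared distance 281. The circle on this segment as diameter has centre (7.5, -1) and r² = 281/4 = 70.25.
Check (0, 2): distance² to centre = 65.25 ≤ 70.25, so it lies inside.
All remaining points lie in this disk, and no smaller disk contains both endpoints, so this is the minimum enclosing circle.
The points at distance exactly r from the centre are (5, 7), (10, -9) — 2 points.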